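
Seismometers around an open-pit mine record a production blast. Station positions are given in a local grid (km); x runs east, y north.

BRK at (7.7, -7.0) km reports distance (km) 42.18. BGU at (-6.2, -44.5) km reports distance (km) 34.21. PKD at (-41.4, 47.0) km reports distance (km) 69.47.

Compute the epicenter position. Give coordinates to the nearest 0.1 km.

Circle about each station: (x − 7.7)² + (y + 7.0)² = 42.18²; (x + 6.2)² + (y + 44.5)² = 34.21²; (x + 41.4)² + (y − 47.0)² = 69.47².
Subtracting the BRK equation from the BGU and PKD equations removes the quadratic terms:
-27.8 x − 75.0 y = 2519.23
-98.2 x + 108.0 y = 767.74
Solving the 2×2 system: x ≈ -31.8, y ≈ -21.8 km.

(-31.8, -21.8)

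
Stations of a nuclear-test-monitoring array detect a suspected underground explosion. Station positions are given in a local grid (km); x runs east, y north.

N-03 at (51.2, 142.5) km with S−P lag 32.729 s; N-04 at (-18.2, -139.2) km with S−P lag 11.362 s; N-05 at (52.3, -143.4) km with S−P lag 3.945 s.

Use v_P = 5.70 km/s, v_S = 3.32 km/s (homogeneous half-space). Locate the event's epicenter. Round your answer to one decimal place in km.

Distance from S−P lag: d = Δt · v_P v_S / (v_P − v_S) = Δt · (5.70·3.32)/(5.70−3.32) ≈ 7.9513·Δt.
So d_N-03 = 260.24, d_N-04 = 90.34, d_N-05 = 31.37 km.
Circle about each station: (x − 51.2)² + (y − 142.5)² = 260.24²; (x + 18.2)² + (y + 139.2)² = 90.34²; (x − 52.3)² + (y + 143.4)² = 31.37².
Subtracting pairs of circle equations eliminates x²+y² and gives linear equations (the radical axes):
-138.8 x − 563.4 y = 56343.73
2.2 x − 571.8 y = 67111.94
Solving the 2×2 system: x ≈ 69.4, y ≈ -117.1 km.
Check against N-03 (with the unrounded x, y): √((x − 51.2)²+(y − 142.5)²) = 260.24 ≈ 260.24 km. ✓

69.4 km east, -117.1 km north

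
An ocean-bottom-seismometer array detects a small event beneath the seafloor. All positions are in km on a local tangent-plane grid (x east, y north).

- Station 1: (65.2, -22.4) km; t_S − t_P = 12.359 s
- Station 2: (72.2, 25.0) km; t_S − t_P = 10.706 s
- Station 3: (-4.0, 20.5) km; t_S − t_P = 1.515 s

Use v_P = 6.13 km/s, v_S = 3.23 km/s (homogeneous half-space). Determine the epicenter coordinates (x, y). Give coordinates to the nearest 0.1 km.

x ≈ -0.7 km, y ≈ 30.3 km

Distance from S−P lag: d = Δt · v_P v_S / (v_P − v_S) = Δt · (6.13·3.23)/(6.13−3.23) ≈ 6.8276·Δt.
So d_Station 1 = 84.38, d_Station 2 = 73.10, d_Station 3 = 10.34 km.
Circle about each station: (x − 65.2)² + (y + 22.4)² = 84.38²; (x − 72.2)² + (y − 25.0)² = 73.10²; (x + 4.0)² + (y − 20.5)² = 10.34².
Subtracting the Station 1 equation from the Station 2 and Station 3 equations removes the quadratic terms:
14.0 x + 94.8 y = 2861.41
-138.4 x + 85.8 y = 2696.52
Solving the 2×2 system: x ≈ -0.7, y ≈ 30.3 km.
Check against Station 1 (with the unrounded x, y): √((x − 65.2)²+(y + 22.4)²) = 84.38 ≈ 84.38 km. ✓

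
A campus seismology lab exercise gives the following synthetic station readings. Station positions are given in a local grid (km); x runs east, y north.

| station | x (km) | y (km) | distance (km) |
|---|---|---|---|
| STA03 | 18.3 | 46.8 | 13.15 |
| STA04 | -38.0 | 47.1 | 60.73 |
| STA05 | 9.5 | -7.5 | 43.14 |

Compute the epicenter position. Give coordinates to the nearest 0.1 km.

(21.3, 34.0)

Circle about each station: (x − 18.3)² + (y − 46.8)² = 13.15²; (x + 38.0)² + (y − 47.1)² = 60.73²; (x − 9.5)² + (y + 7.5)² = 43.14².
Subtracting the STA03 equation from the STA04 and STA05 equations removes the quadratic terms:
-112.6 x + 0.6 y = -2377.93
-17.6 x − 108.6 y = -4066.77
Solving the 2×2 system: x ≈ 21.3, y ≈ 34.0 km.
Check against STA03 (with the unrounded x, y): √((x − 18.3)²+(y − 46.8)²) = 13.15 ≈ 13.15 km. ✓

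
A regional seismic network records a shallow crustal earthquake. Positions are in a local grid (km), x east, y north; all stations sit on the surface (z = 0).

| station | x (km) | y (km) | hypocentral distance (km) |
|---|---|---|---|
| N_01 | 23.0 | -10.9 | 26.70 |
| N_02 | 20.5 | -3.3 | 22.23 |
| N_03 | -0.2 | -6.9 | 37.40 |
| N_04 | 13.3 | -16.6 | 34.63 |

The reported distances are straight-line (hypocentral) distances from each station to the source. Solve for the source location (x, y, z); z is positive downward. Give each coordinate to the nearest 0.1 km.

(29.4, 9.8, 15.6)

Each station gives a sphere (x−x_i)² + (y−y_i)² + z² = d_i² (stations at z=0).
Subtracting the N_01 sphere from N_02 and N_03: z² cancels, leaving linear equations in x and y:
-5.0 x + 15.2 y = 2.05
-46.4 x + 8.0 y = -1286.03
Solving: x ≈ 29.407, y ≈ 9.808 km (keep extra digits for the depth step; rounded: 29.4, 9.8).
Then from the N_01 sphere: z² = 26.70² − (x − 23.0)² − (y + 10.9)² with x = 29.407, y = 9.808, so z ≈ 15.589 ≈ 15.6 km.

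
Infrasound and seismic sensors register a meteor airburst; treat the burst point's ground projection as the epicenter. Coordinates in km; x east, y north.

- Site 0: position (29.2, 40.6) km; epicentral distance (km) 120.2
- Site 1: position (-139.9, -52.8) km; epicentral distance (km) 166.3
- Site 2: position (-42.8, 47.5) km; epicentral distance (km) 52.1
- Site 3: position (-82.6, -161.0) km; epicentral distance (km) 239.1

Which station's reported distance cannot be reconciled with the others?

Site 1

Solve using three stations at a time. Using Site 0, Site 2, Site 3 (subtract circle equations pairwise → linear system) gives (x, y) ≈ (-85.0, 78.1).
Distances from that point to each station vs reported:
  Site 0: calculated 120.2 vs reported 120.2 → residual 0.0 km
  Site 1: calculated 141.9 vs reported 166.3 → residual 24.4 km
  Site 2: calculated 52.1 vs reported 52.1 → residual 0.0 km
  Site 3: calculated 239.1 vs reported 239.1 → residual 0.0 km
Site 0, Site 2, Site 3 are mutually consistent (residuals ≈ 0); Site 1 is off by 24.4 km.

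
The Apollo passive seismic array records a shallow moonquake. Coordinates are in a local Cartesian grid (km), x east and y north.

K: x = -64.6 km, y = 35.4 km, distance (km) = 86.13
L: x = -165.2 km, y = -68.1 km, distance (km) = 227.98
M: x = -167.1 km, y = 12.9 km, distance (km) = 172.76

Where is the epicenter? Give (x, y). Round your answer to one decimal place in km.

Circle about each station: (x + 64.6)² + (y − 35.4)² = 86.13²; (x + 165.2)² + (y + 68.1)² = 227.98²; (x + 167.1)² + (y − 12.9)² = 172.76².
Subtracting the K equation from the L and M equations removes the quadratic terms:
-201.2 x − 207.0 y = -18054.17
-205.0 x − 45.0 y = 234.86
Solving the 2×2 system: x ≈ -25.8, y ≈ 112.3 km.

-25.8 km east, 112.3 km north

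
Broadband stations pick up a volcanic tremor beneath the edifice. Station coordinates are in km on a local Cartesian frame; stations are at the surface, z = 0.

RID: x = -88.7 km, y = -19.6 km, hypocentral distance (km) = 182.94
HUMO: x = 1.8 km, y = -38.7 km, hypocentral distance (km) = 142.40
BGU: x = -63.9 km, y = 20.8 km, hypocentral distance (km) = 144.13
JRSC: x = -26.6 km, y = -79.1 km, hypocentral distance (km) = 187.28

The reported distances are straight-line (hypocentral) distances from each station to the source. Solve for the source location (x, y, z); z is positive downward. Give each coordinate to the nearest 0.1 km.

x ≈ 52.2 km, y ≈ 78.8 km, depth ≈ 62.7 km

Each station gives a sphere (x−x_i)² + (y−y_i)² + z² = d_i² (stations at z=0).
Subtracting the RID sphere from HUMO and BGU: z² cancels, leaving linear equations in x and y:
181.0 x − 38.2 y = 6438.36
49.6 x + 80.8 y = 8957.59
Solving: x ≈ 52.205, y ≈ 78.815 km (keep extra digits for the depth step; rounded: 52.2, 78.8).
Then from the RID sphere: z² = 182.94² − (x + 88.7)² − (y + 19.6)² with x = 52.205, y = 78.815, so z ≈ 62.668 ≈ 62.7 km.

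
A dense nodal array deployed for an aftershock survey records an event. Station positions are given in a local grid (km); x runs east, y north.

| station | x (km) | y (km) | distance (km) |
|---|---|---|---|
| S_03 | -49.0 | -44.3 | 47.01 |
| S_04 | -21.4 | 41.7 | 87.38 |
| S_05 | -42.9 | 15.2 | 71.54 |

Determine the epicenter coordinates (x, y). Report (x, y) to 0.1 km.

Circle about each station: (x + 49.0)² + (y + 44.3)² = 47.01²; (x + 21.4)² + (y − 41.7)² = 87.38²; (x + 42.9)² + (y − 15.2)² = 71.54².
Subtracting the S_03 equation from the S_04 and S_05 equations removes the quadratic terms:
55.2 x + 172.0 y = -7591.96
12.2 x + 119.0 y = -5200.07
Solving the 2×2 system: x ≈ -2.0, y ≈ -43.5 km.
Check against S_03 (with the unrounded x, y): √((x + 49.0)²+(y + 44.3)²) = 46.99 ≈ 47.01 km. ✓

(-2.0, -43.5)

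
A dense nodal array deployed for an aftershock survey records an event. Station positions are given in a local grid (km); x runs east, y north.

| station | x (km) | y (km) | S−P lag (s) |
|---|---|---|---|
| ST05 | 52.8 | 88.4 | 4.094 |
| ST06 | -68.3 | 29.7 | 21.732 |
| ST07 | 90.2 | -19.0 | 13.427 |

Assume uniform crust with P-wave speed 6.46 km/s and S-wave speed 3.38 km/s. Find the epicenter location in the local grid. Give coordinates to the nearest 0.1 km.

x ≈ 78.8 km, y ≈ 75.5 km

Distance from S−P lag: d = Δt · v_P v_S / (v_P − v_S) = Δt · (6.46·3.38)/(6.46−3.38) ≈ 7.0892·Δt.
So d_ST05 = 29.02, d_ST06 = 154.06, d_ST07 = 95.19 km.
Circle about each station: (x − 52.8)² + (y − 88.4)² = 29.02²; (x + 68.3)² + (y − 29.7)² = 154.06²; (x − 90.2)² + (y + 19.0)² = 95.19².
Subtracting pairs of circle equations eliminates x²+y² and gives linear equations (the radical axes):
-242.2 x − 117.4 y = -27947.74
74.8 x − 214.8 y = -10324.34
Solving the 2×2 system: x ≈ 78.8, y ≈ 75.5 km.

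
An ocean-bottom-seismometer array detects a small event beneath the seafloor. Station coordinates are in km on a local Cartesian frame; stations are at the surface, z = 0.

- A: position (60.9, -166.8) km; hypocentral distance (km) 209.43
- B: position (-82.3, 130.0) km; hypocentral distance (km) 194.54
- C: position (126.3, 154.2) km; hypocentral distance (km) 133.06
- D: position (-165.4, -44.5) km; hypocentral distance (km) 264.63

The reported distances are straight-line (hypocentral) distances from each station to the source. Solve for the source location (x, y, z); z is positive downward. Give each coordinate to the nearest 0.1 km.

Each station gives a sphere (x−x_i)² + (y−y_i)² + z² = d_i² (stations at z=0).
Subtracting the A sphere from B and C: z² cancels, leaving linear equations in x and y:
-286.4 x + 593.6 y = -1842.65
130.8 x + 642.0 y = 34354.24
Solving: x ≈ 82.504, y ≈ 36.702 km (keep extra digits for the depth step; rounded: 82.5, 36.7).
Then from the A sphere: z² = 209.43² − (x − 60.9)² − (y + 166.8)² with x = 82.504, y = 36.702, so z ≈ 44.510 ≈ 44.5 km.

x ≈ 82.5 km, y ≈ 36.7 km, depth ≈ 44.5 km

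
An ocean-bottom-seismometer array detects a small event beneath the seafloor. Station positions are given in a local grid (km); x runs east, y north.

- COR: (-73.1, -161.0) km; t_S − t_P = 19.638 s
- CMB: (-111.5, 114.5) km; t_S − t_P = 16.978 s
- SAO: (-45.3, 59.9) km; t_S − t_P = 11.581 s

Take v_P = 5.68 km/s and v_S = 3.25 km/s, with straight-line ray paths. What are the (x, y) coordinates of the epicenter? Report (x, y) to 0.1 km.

(-94.1, -13.3)

Distance from S−P lag: d = Δt · v_P v_S / (v_P − v_S) = Δt · (5.68·3.25)/(5.68−3.25) ≈ 7.5967·Δt.
So d_COR = 149.18, d_CMB = 128.98, d_SAO = 87.98 km.
Circle about each station: (x + 73.1)² + (y + 161.0)² = 149.18²; (x + 111.5)² + (y − 114.5)² = 128.98²; (x + 45.3)² + (y − 59.9)² = 87.98².
Subtracting pairs of circle equations eliminates x²+y² and gives linear equations (the radical axes):
-76.8 x + 551.0 y = -103.28
55.6 x + 441.8 y = -11110.32
Solving the 2×2 system: x ≈ -94.1, y ≈ -13.3 km.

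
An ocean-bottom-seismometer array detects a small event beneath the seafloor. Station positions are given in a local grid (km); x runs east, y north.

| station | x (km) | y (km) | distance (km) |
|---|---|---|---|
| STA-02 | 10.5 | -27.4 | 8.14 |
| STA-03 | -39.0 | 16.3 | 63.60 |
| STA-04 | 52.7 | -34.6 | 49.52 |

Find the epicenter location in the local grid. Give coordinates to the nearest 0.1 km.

(3.3, -31.2)

Circle about each station: (x − 10.5)² + (y + 27.4)² = 8.14²; (x + 39.0)² + (y − 16.3)² = 63.60²; (x − 52.7)² + (y + 34.6)² = 49.52².
Subtracting pairs of circle equations eliminates x²+y² and gives linear equations (the radical axes):
-99.0 x + 87.4 y = -3053.02
84.4 x − 14.4 y = 727.47
Solving the 2×2 system: x ≈ 3.3, y ≈ -31.2 km.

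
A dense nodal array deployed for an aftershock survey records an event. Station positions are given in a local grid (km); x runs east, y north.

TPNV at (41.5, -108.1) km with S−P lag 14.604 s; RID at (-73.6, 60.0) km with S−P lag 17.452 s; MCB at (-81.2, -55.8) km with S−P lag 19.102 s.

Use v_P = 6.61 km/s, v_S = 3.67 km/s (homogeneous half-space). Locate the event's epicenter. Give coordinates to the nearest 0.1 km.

Distance from S−P lag: d = Δt · v_P v_S / (v_P − v_S) = Δt · (6.61·3.67)/(6.61−3.67) ≈ 8.2513·Δt.
So d_TPNV = 120.50, d_RID = 144.00, d_MCB = 157.62 km.
Circle about each station: (x − 41.5)² + (y + 108.1)² = 120.50²; (x + 73.6)² + (y − 60.0)² = 144.00²; (x + 81.2)² + (y + 55.8)² = 157.62².
Subtracting the TPNV equation from the RID and MCB equations removes the quadratic terms:
-230.2 x + 336.2 y = -10606.65
-245.4 x + 104.6 y = -14024.59
Solving the 2×2 system: x ≈ 61.7, y ≈ 10.7 km.
Check against TPNV (with the unrounded x, y): √((x − 41.5)²+(y + 108.1)²) = 120.51 ≈ 120.50 km. ✓

x ≈ 61.7 km, y ≈ 10.7 km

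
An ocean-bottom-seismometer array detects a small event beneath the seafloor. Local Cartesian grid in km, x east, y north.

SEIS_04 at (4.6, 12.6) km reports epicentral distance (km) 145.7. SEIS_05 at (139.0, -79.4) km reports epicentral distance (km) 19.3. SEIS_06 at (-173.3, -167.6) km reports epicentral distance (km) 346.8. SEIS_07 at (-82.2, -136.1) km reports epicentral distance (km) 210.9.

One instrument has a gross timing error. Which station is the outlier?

SEIS_06

Solve using three stations at a time. Using SEIS_04, SEIS_05, SEIS_07 (subtract circle equations pairwise → linear system) gives (x, y) ≈ (120.0, -76.3).
Distances from that point to each station vs reported:
  SEIS_04: calculated 145.7 vs reported 145.7 → residual 0.0 km
  SEIS_05: calculated 19.2 vs reported 19.3 → residual 0.1 km
  SEIS_06: calculated 307.2 vs reported 346.8 → residual 39.6 km
  SEIS_07: calculated 210.9 vs reported 210.9 → residual 0.0 km
SEIS_04, SEIS_05, SEIS_07 are mutually consistent (residuals ≈ 0); SEIS_06 is off by 39.6 km.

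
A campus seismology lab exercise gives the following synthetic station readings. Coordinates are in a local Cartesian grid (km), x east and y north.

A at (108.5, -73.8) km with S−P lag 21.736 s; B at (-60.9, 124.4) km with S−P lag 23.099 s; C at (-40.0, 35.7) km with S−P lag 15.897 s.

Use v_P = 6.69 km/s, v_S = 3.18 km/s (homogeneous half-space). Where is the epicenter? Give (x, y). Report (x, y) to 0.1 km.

55.7 km east, 46.9 km north

Distance from S−P lag: d = Δt · v_P v_S / (v_P − v_S) = Δt · (6.69·3.18)/(6.69−3.18) ≈ 6.0610·Δt.
So d_A = 131.74, d_B = 140.00, d_C = 96.35 km.
Circle about each station: (x − 108.5)² + (y + 73.8)² = 131.74²; (x + 60.9)² + (y − 124.4)² = 140.00²; (x + 40.0)² + (y − 35.7)² = 96.35².
Subtracting the A equation from the B and C equations removes the quadratic terms:
-338.8 x + 396.4 y = -279.09
-297.0 x + 219.0 y = -6272.09
Solving the 2×2 system: x ≈ 55.7, y ≈ 46.9 km.
Check against A (with the unrounded x, y): √((x − 108.5)²+(y + 73.8)²) = 131.75 ≈ 131.74 km. ✓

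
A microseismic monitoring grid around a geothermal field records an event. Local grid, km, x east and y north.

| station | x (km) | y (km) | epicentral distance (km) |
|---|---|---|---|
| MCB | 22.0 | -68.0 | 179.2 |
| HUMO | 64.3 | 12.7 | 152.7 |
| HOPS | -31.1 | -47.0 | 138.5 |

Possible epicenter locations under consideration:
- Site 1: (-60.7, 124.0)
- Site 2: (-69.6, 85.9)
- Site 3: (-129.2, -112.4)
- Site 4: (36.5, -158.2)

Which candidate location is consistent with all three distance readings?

For each candidate, compare |candidate − station| to the reported distance:
Site 1: residuals MCB 29.9, HUMO 14.7, HOPS 35.0 → max 35.0 km
Site 2: residuals MCB 0.1, HUMO 0.1, HOPS 0.1 → max 0.1 km
Site 3: residuals MCB 21.6, HUMO 77.7, HOPS 20.6 → max 77.7 km
Site 4: residuals MCB 87.8, HUMO 20.4, HOPS 8.4 → max 87.8 km
Only Site 2 has all residuals ≈ 0.

Site 2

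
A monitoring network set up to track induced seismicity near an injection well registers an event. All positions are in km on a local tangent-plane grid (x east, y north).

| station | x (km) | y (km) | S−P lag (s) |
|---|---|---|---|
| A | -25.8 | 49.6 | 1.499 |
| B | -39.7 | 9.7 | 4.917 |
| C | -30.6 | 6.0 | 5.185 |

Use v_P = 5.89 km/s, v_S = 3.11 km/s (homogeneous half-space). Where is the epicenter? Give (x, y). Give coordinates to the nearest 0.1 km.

(-28.5, 40.1)

Distance from S−P lag: d = Δt · v_P v_S / (v_P − v_S) = Δt · (5.89·3.11)/(5.89−3.11) ≈ 6.5892·Δt.
So d_A = 9.88, d_B = 32.40, d_C = 34.16 km.
Circle about each station: (x + 25.8)² + (y − 49.6)² = 9.88²; (x + 39.7)² + (y − 9.7)² = 32.40²; (x + 30.6)² + (y − 6.0)² = 34.16².
Subtracting the A equation from the B and C equations removes the quadratic terms:
-27.8 x − 79.8 y = -2407.77
-9.6 x − 87.2 y = -3222.73
Solving the 2×2 system: x ≈ -28.5, y ≈ 40.1 km.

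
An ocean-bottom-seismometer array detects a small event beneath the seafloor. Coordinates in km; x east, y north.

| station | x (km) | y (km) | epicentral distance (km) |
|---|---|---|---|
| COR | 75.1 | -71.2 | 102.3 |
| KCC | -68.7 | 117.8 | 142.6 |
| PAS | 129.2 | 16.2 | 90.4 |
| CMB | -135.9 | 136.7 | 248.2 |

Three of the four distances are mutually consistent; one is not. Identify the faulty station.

Solve using three stations at a time. Using COR, KCC, PAS (subtract circle equations pairwise → linear system) gives (x, y) ≈ (39.2, 24.6).
Distances from that point to each station vs reported:
  COR: calculated 102.3 vs reported 102.3 → residual 0.0 km
  KCC: calculated 142.6 vs reported 142.6 → residual 0.0 km
  PAS: calculated 90.4 vs reported 90.4 → residual 0.0 km
  CMB: calculated 207.9 vs reported 248.2 → residual 40.3 km
COR, KCC, PAS are mutually consistent (residuals ≈ 0); CMB is off by 40.3 km.

CMB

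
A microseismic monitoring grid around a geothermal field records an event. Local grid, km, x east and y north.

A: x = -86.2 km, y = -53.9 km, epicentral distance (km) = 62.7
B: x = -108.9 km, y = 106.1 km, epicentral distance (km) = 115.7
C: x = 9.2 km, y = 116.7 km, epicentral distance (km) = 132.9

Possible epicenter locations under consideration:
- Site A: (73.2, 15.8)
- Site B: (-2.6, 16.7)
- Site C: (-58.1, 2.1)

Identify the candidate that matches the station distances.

Site C

For each candidate, compare |candidate − station| to the reported distance:
Site A: residuals A 111.3, B 87.6, C 13.4 → max 111.3 km
Site B: residuals A 46.7, B 23.2, C 32.2 → max 46.7 km
Site C: residuals A 0.0, B 0.0, C 0.0 → max 0.0 km
Only Site C has all residuals ≈ 0.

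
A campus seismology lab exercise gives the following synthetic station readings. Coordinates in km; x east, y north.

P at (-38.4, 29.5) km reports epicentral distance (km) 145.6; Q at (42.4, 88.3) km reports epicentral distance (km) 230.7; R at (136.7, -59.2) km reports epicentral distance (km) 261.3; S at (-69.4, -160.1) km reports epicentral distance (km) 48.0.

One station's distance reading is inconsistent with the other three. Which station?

Solve using three stations at a time. Using P, Q, S (subtract circle equations pairwise → linear system) gives (x, y) ≈ (-71.6, -112.2).
Distances from that point to each station vs reported:
  P: calculated 145.6 vs reported 145.6 → residual 0.0 km
  Q: calculated 230.7 vs reported 230.7 → residual 0.0 km
  R: calculated 215.0 vs reported 261.3 → residual 46.3 km
  S: calculated 47.9 vs reported 48.0 → residual 0.1 km
P, Q, S are mutually consistent (residuals ≈ 0); R is off by 46.3 km.

R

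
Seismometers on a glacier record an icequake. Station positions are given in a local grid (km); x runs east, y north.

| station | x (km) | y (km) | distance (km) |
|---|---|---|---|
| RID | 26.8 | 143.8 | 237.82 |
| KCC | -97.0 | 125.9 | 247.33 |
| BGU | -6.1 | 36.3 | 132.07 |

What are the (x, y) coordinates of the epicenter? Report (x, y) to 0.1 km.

16.6 km east, -93.8 km north

Circle about each station: (x − 26.8)² + (y − 143.8)² = 237.82²; (x + 97.0)² + (y − 125.9)² = 247.33²; (x + 6.1)² + (y − 36.3)² = 132.07².
Subtracting the RID equation from the KCC and BGU equations removes the quadratic terms:
-247.6 x − 35.8 y = -750.65
-65.8 x − 215.0 y = 19074.09
Solving the 2×2 system: x ≈ 16.6, y ≈ -93.8 km.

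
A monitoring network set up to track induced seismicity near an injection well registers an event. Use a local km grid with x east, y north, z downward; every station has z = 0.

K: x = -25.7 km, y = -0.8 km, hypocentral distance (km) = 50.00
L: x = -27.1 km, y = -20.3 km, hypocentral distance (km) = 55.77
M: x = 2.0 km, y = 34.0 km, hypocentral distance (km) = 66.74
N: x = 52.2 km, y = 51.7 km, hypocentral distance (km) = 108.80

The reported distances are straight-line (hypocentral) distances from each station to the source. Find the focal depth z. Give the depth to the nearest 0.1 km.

Each station gives a sphere (x−x_i)² + (y−y_i)² + z² = d_i² (stations at z=0).
Subtracting the K sphere from L and M: z² cancels, leaving linear equations in x and y:
-2.8 x − 39.0 y = -124.92
55.4 x + 69.6 y = -1455.36
Solving: x ≈ -33.298, y ≈ 5.594 km (keep extra digits for the depth step; rounded: -33.3, 5.6).
Then from the K sphere: z² = 50.00² − (x + 25.7)² − (y + 0.8)² with x = -33.298, y = 5.594, so z ≈ 49.004 ≈ 49.0 km.

z ≈ 49.0 km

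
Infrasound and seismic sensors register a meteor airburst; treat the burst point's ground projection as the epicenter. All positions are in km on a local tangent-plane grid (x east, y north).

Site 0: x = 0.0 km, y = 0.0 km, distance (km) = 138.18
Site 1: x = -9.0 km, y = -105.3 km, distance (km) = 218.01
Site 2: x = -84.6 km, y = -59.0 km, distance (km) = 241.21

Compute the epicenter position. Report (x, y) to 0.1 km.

Circle about each station: x² + y² = 138.18²; (x + 9.0)² + (y + 105.3)² = 218.01²; (x + 84.6)² + (y + 59.0)² = 241.21².
Subtracting the Site 0 equation from the Site 1 and Site 2 equations removes the quadratic terms:
-18.0 x − 210.6 y = -17265.56
-169.2 x − 118.0 y = -28450.39
Solving the 2×2 system: x ≈ 118.0, y ≈ 71.9 km.

118.0 km east, 71.9 km north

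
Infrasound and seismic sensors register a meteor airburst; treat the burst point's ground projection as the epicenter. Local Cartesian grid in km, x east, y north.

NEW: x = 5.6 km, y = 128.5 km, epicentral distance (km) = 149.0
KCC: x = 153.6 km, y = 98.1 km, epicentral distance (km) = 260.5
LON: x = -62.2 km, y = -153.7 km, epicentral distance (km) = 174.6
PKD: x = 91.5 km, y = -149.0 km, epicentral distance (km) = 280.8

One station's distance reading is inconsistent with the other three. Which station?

Solve using three stations at a time. Using NEW, KCC, LON (subtract circle equations pairwise → linear system) gives (x, y) ≈ (-94.2, 17.9).
Distances from that point to each station vs reported:
  NEW: calculated 149.0 vs reported 149.0 → residual 0.0 km
  KCC: calculated 260.5 vs reported 260.5 → residual 0.0 km
  LON: calculated 174.6 vs reported 174.6 → residual 0.0 km
  PKD: calculated 249.7 vs reported 280.8 → residual 31.1 km
NEW, KCC, LON are mutually consistent (residuals ≈ 0); PKD is off by 31.1 km.

PKD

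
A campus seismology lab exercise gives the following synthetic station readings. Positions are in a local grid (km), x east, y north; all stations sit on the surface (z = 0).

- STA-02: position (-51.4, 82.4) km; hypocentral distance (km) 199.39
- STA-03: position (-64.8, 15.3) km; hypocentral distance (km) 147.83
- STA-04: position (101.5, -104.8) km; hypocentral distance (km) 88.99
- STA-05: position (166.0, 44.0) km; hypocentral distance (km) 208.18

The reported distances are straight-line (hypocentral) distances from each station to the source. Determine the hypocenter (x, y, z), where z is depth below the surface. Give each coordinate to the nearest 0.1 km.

Each station gives a sphere (x−x_i)² + (y−y_i)² + z² = d_i² (stations at z=0).
Subtracting the STA-02 sphere from STA-03 and STA-04: z² cancels, leaving linear equations in x and y:
-26.8 x − 134.2 y = 12904.07
305.8 x − 374.4 y = 43690.72
Solving: x ≈ 20.207, y ≈ -100.191 km (keep extra digits for the depth step; rounded: 20.2, -100.2).
Then from the STA-02 sphere: z² = 199.39² − (x + 51.4)² − (y − 82.4)² with x = 20.207, y = -100.191, so z ≈ 35.907 ≈ 35.9 km.

(20.2, -100.2, 35.9)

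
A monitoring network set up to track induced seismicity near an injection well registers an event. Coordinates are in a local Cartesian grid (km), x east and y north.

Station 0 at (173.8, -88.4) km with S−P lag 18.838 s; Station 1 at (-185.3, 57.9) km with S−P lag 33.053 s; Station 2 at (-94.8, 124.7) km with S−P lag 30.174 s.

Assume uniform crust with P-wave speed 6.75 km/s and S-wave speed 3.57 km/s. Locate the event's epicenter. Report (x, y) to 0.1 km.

x ≈ 33.0 km, y ≈ -64.9 km

Distance from S−P lag: d = Δt · v_P v_S / (v_P − v_S) = Δt · (6.75·3.57)/(6.75−3.57) ≈ 7.5778·Δt.
So d_Station 0 = 142.75, d_Station 1 = 250.47, d_Station 2 = 228.65 km.
Circle about each station: (x − 173.8)² + (y + 88.4)² = 142.75²; (x + 185.3)² + (y − 57.9)² = 250.47²; (x + 94.8)² + (y − 124.7)² = 228.65².
Subtracting the Station 0 equation from the Station 1 and Station 2 equations removes the quadratic terms:
-718.2 x + 292.6 y = -42690.16
-537.2 x + 426.2 y = -45387.13
Solving the 2×2 system: x ≈ 33.0, y ≈ -64.9 km.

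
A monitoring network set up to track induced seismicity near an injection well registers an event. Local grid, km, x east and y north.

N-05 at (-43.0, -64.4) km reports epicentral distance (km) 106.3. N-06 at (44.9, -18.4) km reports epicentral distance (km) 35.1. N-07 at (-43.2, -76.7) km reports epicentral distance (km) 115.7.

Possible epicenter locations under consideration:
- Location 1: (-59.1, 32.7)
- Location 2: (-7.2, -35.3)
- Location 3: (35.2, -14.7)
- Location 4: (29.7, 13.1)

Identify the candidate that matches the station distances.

Location 4

For each candidate, compare |candidate − station| to the reported distance:
Location 1: residuals N-05 7.9, N-06 80.8, N-07 5.2 → max 80.8 km
Location 2: residuals N-05 60.2, N-06 19.7, N-07 60.8 → max 60.8 km
Location 3: residuals N-05 13.6, N-06 24.7, N-07 15.7 → max 24.7 km
Location 4: residuals N-05 0.0, N-06 0.1, N-07 0.0 → max 0.1 km
Only Location 4 has all residuals ≈ 0.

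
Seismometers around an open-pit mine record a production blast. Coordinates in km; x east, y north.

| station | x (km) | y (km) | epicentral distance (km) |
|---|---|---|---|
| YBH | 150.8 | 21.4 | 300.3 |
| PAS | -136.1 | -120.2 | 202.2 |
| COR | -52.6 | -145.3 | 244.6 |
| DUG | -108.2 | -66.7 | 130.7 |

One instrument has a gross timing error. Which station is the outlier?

DUG

Solve using three stations at a time. Using YBH, PAS, COR (subtract circle equations pairwise → linear system) gives (x, y) ≈ (-143.3, 81.8).
Distances from that point to each station vs reported:
  YBH: calculated 300.2 vs reported 300.3 → residual 0.1 km
  PAS: calculated 202.1 vs reported 202.2 → residual 0.1 km
  COR: calculated 244.5 vs reported 244.6 → residual 0.1 km
  DUG: calculated 152.6 vs reported 130.7 → residual 21.9 km
YBH, PAS, COR are mutually consistent (residuals ≈ 0); DUG is off by 21.9 km.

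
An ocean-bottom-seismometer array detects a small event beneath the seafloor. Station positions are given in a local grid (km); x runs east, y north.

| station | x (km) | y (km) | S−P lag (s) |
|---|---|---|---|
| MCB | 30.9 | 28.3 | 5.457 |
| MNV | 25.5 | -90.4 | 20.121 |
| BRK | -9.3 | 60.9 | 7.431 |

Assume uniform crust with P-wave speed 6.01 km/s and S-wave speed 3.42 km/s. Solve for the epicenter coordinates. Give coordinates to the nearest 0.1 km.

49.3 km east, 67.5 km north

Distance from S−P lag: d = Δt · v_P v_S / (v_P − v_S) = Δt · (6.01·3.42)/(6.01−3.42) ≈ 7.9360·Δt.
So d_MCB = 43.31, d_MNV = 159.68, d_BRK = 58.97 km.
Circle about each station: (x − 30.9)² + (y − 28.3)² = 43.31²; (x − 25.5)² + (y + 90.4)² = 159.68²; (x + 9.3)² + (y − 60.9)² = 58.97².
Subtracting pairs of circle equations eliminates x²+y² and gives linear equations (the radical axes):
-10.8 x − 237.4 y = -16555.24
-80.4 x + 65.2 y = 437.90
Solving the 2×2 system: x ≈ 49.3, y ≈ 67.5 km.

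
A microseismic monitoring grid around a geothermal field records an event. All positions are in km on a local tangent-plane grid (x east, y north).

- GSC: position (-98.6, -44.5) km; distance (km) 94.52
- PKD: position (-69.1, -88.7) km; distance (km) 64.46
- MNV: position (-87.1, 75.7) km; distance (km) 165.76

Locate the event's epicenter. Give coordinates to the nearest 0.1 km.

(-7.5, -69.7)

Circle about each station: (x + 98.6)² + (y + 44.5)² = 94.52²; (x + 69.1)² + (y + 88.7)² = 64.46²; (x + 87.1)² + (y − 75.7)² = 165.76².
Subtracting the GSC equation from the PKD and MNV equations removes the quadratic terms:
59.0 x − 88.4 y = 5719.23
23.0 x + 240.4 y = -16927.66
Solving the 2×2 system: x ≈ -7.5, y ≈ -69.7 km.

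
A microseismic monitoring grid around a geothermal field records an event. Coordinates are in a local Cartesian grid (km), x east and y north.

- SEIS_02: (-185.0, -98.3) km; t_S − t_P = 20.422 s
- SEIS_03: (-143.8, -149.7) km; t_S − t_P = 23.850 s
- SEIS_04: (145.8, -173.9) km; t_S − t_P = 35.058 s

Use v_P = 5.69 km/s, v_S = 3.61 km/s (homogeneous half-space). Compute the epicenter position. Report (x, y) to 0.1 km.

Distance from S−P lag: d = Δt · v_P v_S / (v_P − v_S) = Δt · (5.69·3.61)/(5.69−3.61) ≈ 9.8754·Δt.
So d_SEIS_02 = 201.68, d_SEIS_03 = 235.53, d_SEIS_04 = 346.21 km.
Circle about each station: (x + 185.0)² + (y + 98.3)² = 201.68²; (x + 143.8)² + (y + 149.7)² = 235.53²; (x − 145.8)² + (y + 173.9)² = 346.21².
Subtracting pairs of circle equations eliminates x²+y² and gives linear equations (the radical axes):
82.4 x − 102.8 y = -15598.92
661.6 x − 151.2 y = -71575.58
Solving the 2×2 system: x ≈ -90.0, y ≈ 79.6 km.
Check against SEIS_02 (with the unrounded x, y): √((x + 185.0)²+(y + 98.3)²) = 201.69 ≈ 201.68 km. ✓

(-90.0, 79.6)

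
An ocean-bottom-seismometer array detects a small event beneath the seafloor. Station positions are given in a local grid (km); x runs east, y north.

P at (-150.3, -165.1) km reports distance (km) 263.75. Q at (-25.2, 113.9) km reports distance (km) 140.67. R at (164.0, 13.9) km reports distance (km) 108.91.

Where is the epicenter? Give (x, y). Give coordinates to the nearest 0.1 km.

x ≈ 56.1 km, y ≈ -0.9 km

Circle about each station: (x + 150.3)² + (y + 165.1)² = 263.75²; (x + 25.2)² + (y − 113.9)² = 140.67²; (x − 164.0)² + (y − 13.9)² = 108.91².
Subtracting pairs of circle equations eliminates x²+y² and gives linear equations (the radical axes):
250.2 x + 558.0 y = 13536.16
628.6 x + 358.0 y = 34943.78
Solving the 2×2 system: x ≈ 56.1, y ≈ -0.9 km.
Check against P (with the unrounded x, y): √((x + 150.3)²+(y + 165.1)²) = 263.75 ≈ 263.75 km. ✓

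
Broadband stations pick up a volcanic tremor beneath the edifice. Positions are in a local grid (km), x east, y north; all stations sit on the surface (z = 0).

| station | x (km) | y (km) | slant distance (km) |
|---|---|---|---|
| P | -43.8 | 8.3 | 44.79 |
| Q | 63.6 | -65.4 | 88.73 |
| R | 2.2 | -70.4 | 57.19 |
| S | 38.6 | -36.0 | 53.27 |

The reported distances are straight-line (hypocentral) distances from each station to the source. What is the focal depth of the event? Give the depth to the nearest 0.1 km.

depth ≈ 13.8 km

Each station gives a sphere (x−x_i)² + (y−y_i)² + z² = d_i² (stations at z=0).
Subtracting the P sphere from Q and R: z² cancels, leaving linear equations in x and y:
214.8 x − 147.4 y = 467.92
92.0 x − 157.4 y = 1709.12
Solving: x ≈ -8.804, y ≈ -16.004 km (keep extra digits for the depth step; rounded: -8.8, -16.0).
Then from the P sphere: z² = 44.79² − (x + 43.8)² − (y − 8.3)² with x = -8.804, y = -16.004, so z ≈ 13.811 ≈ 13.8 km.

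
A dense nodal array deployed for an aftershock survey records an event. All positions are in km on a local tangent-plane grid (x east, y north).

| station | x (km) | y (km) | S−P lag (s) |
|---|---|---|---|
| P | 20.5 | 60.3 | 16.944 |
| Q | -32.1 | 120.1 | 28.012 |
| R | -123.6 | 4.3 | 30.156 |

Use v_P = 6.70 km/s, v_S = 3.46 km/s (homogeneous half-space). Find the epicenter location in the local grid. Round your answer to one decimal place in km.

Distance from S−P lag: d = Δt · v_P v_S / (v_P − v_S) = Δt · (6.70·3.46)/(6.70−3.46) ≈ 7.1549·Δt.
So d_P = 121.23, d_Q = 200.42, d_R = 215.76 km.
Circle about each station: (x − 20.5)² + (y − 60.3)² = 121.23²; (x + 32.1)² + (y − 120.1)² = 200.42²; (x + 123.6)² + (y − 4.3)² = 215.76².
Subtracting the P equation from the Q and R equations removes the quadratic terms:
-105.2 x + 119.6 y = -14073.38
-288.2 x − 112.0 y = -20616.55
Solving the 2×2 system: x ≈ 87.4, y ≈ -40.8 km.
Check against P (with the unrounded x, y): √((x − 20.5)²+(y − 60.3)²) = 121.23 ≈ 121.23 km. ✓

(87.4, -40.8)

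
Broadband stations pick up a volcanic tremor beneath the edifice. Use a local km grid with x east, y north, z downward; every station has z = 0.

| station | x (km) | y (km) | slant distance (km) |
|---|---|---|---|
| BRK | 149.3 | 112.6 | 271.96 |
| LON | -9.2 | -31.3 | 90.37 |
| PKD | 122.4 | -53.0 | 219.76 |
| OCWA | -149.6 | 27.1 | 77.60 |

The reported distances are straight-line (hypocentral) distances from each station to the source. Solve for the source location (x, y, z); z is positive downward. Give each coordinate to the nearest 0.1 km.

(-90.7, -10.9, 33.3)

Each station gives a sphere (x−x_i)² + (y−y_i)² + z² = d_i² (stations at z=0).
Subtracting the BRK sphere from LON and PKD: z² cancels, leaving linear equations in x and y:
-317.0 x − 287.8 y = 31890.58
-53.8 x − 331.2 y = 8489.29
Solving: x ≈ -90.708, y ≈ -10.897 km (keep extra digits for the depth step; rounded: -90.7, -10.9).
Then from the BRK sphere: z² = 271.96² − (x − 149.3)² − (y − 112.6)² with x = -90.708, y = -10.897, so z ≈ 33.270 ≈ 33.3 km.
Check against OCWA (with the unrounded solution): distance 77.58 ≈ 77.60 km. ✓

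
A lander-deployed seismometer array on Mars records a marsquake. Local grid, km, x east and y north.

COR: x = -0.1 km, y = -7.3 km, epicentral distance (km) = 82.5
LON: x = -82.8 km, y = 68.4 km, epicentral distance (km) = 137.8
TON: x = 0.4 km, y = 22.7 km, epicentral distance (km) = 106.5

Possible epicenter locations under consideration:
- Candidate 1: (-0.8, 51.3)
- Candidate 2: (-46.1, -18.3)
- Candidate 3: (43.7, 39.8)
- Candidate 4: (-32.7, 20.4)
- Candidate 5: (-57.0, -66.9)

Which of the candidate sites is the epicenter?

Candidate 5

For each candidate, compare |candidate − station| to the reported distance:
Candidate 1: residuals COR 23.9, LON 54.0, TON 77.9 → max 77.9 km
Candidate 2: residuals COR 35.2, LON 43.7, TON 44.5 → max 44.5 km
Candidate 3: residuals COR 18.2, LON 8.1, TON 59.9 → max 59.9 km
Candidate 4: residuals COR 39.7, LON 68.4, TON 73.3 → max 73.3 km
Candidate 5: residuals COR 0.1, LON 0.1, TON 0.1 → max 0.1 km
Only Candidate 5 has all residuals ≈ 0.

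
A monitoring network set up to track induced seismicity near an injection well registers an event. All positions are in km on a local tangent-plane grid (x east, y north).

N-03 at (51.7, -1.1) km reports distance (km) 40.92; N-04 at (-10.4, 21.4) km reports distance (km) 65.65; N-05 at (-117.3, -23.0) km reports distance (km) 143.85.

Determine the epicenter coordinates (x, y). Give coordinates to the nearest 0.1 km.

Circle about each station: (x − 51.7)² + (y + 1.1)² = 40.92²; (x + 10.4)² + (y − 21.4)² = 65.65²; (x + 117.3)² + (y + 23.0)² = 143.85².
Subtracting pairs of circle equations eliminates x²+y² and gives linear equations (the radical axes):
-124.2 x + 45.0 y = -4743.46
-338.0 x − 43.8 y = -7404.19
Solving the 2×2 system: x ≈ 26.2, y ≈ -33.1 km.

26.2 km east, -33.1 km north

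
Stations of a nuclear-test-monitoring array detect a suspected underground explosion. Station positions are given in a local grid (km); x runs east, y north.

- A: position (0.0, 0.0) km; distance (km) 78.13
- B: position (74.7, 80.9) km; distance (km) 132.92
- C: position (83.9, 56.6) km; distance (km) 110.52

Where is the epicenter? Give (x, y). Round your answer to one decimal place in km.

(59.1, -51.1)

Circle about each station: x² + y² = 78.13²; (x − 74.7)² + (y − 80.9)² = 132.92²; (x − 83.9)² + (y − 56.6)² = 110.52².
Subtracting the A equation from the B and C equations removes the quadratic terms:
149.4 x + 161.8 y = 561.47
167.8 x + 113.2 y = 4132.40
Solving the 2×2 system: x ≈ 59.1, y ≈ -51.1 km.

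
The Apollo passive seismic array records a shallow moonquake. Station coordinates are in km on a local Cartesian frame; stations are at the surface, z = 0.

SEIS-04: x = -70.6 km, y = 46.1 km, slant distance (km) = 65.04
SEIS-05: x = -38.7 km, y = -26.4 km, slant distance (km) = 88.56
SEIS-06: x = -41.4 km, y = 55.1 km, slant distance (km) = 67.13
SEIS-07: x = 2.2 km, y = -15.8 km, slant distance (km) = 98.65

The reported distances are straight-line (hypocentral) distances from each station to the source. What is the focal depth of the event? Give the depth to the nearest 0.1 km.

depth ≈ 62.2 km

Each station gives a sphere (x−x_i)² + (y−y_i)² + z² = d_i² (stations at z=0).
Subtracting the SEIS-04 sphere from SEIS-05 and SEIS-06: z² cancels, leaving linear equations in x and y:
63.8 x − 145.0 y = -8527.59
58.4 x + 18.0 y = -2635.84
Solving: x ≈ -55.706, y ≈ 34.300 km (keep extra digits for the depth step; rounded: -55.7, 34.3).
Then from the SEIS-04 sphere: z² = 65.04² − (x + 70.6)² − (y − 46.1)² with x = -55.706, y = 34.300, so z ≈ 62.202 ≈ 62.2 km.
Check against SEIS-07 (with the unrounded solution): distance 98.65 ≈ 98.65 km. ✓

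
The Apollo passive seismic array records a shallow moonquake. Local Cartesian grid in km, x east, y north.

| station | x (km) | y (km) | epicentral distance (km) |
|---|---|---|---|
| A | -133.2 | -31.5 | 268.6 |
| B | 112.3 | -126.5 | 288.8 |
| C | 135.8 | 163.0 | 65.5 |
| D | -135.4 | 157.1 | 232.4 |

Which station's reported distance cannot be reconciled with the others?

Solve using three stations at a time. Using A, C, D (subtract circle equations pairwise → linear system) gives (x, y) ≈ (92.9, 113.5).
Distances from that point to each station vs reported:
  A: calculated 268.6 vs reported 268.6 → residual 0.0 km
  B: calculated 240.8 vs reported 288.8 → residual 48.0 km
  C: calculated 65.5 vs reported 65.5 → residual 0.0 km
  D: calculated 232.4 vs reported 232.4 → residual 0.0 km
A, C, D are mutually consistent (residuals ≈ 0); B is off by 48.0 km.

B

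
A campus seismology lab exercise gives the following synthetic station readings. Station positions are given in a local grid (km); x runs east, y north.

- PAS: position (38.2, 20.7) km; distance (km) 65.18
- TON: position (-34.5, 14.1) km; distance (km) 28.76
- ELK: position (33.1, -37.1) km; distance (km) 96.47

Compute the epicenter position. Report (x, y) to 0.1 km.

x ≈ -23.8 km, y ≈ 40.8 km

Circle about each station: (x − 38.2)² + (y − 20.7)² = 65.18²; (x + 34.5)² + (y − 14.1)² = 28.76²; (x − 33.1)² + (y + 37.1)² = 96.47².
Subtracting the PAS equation from the TON and ELK equations removes the quadratic terms:
-145.4 x − 13.2 y = 2922.62
-10.2 x − 115.6 y = -4473.74
Solving the 2×2 system: x ≈ -23.8, y ≈ 40.8 km.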